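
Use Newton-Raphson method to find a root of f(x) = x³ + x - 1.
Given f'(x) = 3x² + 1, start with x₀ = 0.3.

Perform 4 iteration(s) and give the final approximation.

f(x) = x³ + x - 1
f'(x) = 3x² + 1
x₀ = 0.3

Newton-Raphson formula: x_{n+1} = x_n - f(x_n)/f'(x_n)

Iteration 1:
  f(0.300000) = -0.673000
  f'(0.300000) = 1.270000
  x_1 = 0.300000 - (-0.673000)/1.270000 = 0.829921
Iteration 2:
  f(0.829921) = 0.401546
  f'(0.829921) = 3.066308
  x_2 = 0.829921 - 0.401546/3.066308 = 0.698967
Iteration 3:
  f(0.698967) = 0.040451
  f'(0.698967) = 2.465665
  x_3 = 0.698967 - 0.040451/2.465665 = 0.682561
Iteration 4:
  f(0.682561) = 0.000560
  f'(0.682561) = 2.397670
  x_4 = 0.682561 - 0.000560/2.397670 = 0.682328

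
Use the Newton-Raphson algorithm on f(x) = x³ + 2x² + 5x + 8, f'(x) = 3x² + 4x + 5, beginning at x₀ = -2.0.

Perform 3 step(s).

f(x) = x³ + 2x² + 5x + 8
f'(x) = 3x² + 4x + 5
x₀ = -2.0

Newton-Raphson formula: x_{n+1} = x_n - f(x_n)/f'(x_n)

Iteration 1:
  f(-2.000000) = -2.000000
  f'(-2.000000) = 9.000000
  x_1 = -2.000000 - (-2.000000)/9.000000 = -1.777778
Iteration 2:
  f(-1.777778) = -0.186557
  f'(-1.777778) = 7.370370
  x_2 = -1.777778 - (-0.186557)/7.370370 = -1.752466
Iteration 3:
  f(-1.752466) = -0.002119
  f'(-1.752466) = 7.203547
  x_3 = -1.752466 - (-0.002119)/7.203547 = -1.752172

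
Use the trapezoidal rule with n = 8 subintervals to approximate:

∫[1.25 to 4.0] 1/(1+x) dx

f(x) = 1/(1+x)
a = 1.25, b = 4.0, n = 8
h = (b - a)/n = 0.343750

Trapezoidal rule: (h/2)[f(x₀) + 2f(x₁) + 2f(x₂) + ... + f(xₙ)]

x_0 = 1.2500, f(x_0) = 0.444444, coefficient = 1
x_1 = 1.5938, f(x_1) = 0.385542, coefficient = 2
x_2 = 1.9375, f(x_2) = 0.340426, coefficient = 2
x_3 = 2.2812, f(x_3) = 0.304762, coefficient = 2
x_4 = 2.6250, f(x_4) = 0.275862, coefficient = 2
x_5 = 2.9688, f(x_5) = 0.251969, coefficient = 2
x_6 = 3.3125, f(x_6) = 0.231884, coefficient = 2
x_7 = 3.6562, f(x_7) = 0.214765, coefficient = 2
x_8 = 4.0000, f(x_8) = 0.200000, coefficient = 1

I ≈ (0.343750/2) × 4.654863 = 0.800055
Exact value: 0.798508
Error: 0.001547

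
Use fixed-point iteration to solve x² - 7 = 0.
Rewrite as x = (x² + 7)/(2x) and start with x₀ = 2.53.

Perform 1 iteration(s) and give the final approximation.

Equation: x² - 7 = 0
Fixed-point form: x = (x² + 7)/(2x)
x₀ = 2.53

x_1 = g(2.530000) = 2.648399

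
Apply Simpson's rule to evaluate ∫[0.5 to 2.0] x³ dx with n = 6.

f(x) = x³
a = 0.5, b = 2.0, n = 6
h = (b - a)/n = 0.250000

Simpson's rule: (h/3)[f(x₀) + 4f(x₁) + 2f(x₂) + ... + f(xₙ)]

x_0 = 0.5000, f(x_0) = 0.125000, coefficient = 1
x_1 = 0.7500, f(x_1) = 0.421875, coefficient = 4
x_2 = 1.0000, f(x_2) = 1.000000, coefficient = 2
x_3 = 1.2500, f(x_3) = 1.953125, coefficient = 4
x_4 = 1.5000, f(x_4) = 3.375000, coefficient = 2
x_5 = 1.7500, f(x_5) = 5.359375, coefficient = 4
x_6 = 2.0000, f(x_6) = 8.000000, coefficient = 1

I ≈ (0.250000/3) × 47.812500 = 3.984375
Exact value: 3.984375
Error: 0.000000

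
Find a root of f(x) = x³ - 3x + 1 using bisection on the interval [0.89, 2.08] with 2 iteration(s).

f(x) = x³ - 3x + 1
Initial interval: [0.89, 2.08]

Iteration 1:
  c_1 = (0.890000 + 2.080000)/2 = 1.485000
  f(c_1) = f(1.485000) = -0.180241
  f(a) × f(c) ≥ 0, new interval: [1.485000, 2.080000]
Iteration 2:
  c_2 = (1.485000 + 2.080000)/2 = 1.782500
  f(c_2) = f(1.782500) = 1.316048
  f(a) × f(c) < 0, new interval: [1.485000, 1.782500]

After 2 iteration(s), the approximation is c_2 = 1.782500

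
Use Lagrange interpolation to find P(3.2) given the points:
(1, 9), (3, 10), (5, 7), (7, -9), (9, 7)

Lagrange interpolation formula:
P(x) = Σ yᵢ × Lᵢ(x)
where Lᵢ(x) = Π_{j≠i} (x - xⱼ)/(xᵢ - xⱼ)

L_0(3.2) = (3.2 - 3)/(1 - 3) × (3.2 - 5)/(1 - 5) × (3.2 - 7)/(1 - 7) × (3.2 - 9)/(1 - 9) = -0.020663
L_1(3.2) = (3.2 - 1)/(3 - 1) × (3.2 - 5)/(3 - 5) × (3.2 - 7)/(3 - 7) × (3.2 - 9)/(3 - 9) = 0.909150
L_2(3.2) = (3.2 - 1)/(5 - 1) × (3.2 - 3)/(5 - 3) × (3.2 - 7)/(5 - 7) × (3.2 - 9)/(5 - 9) = 0.151525
L_3(3.2) = (3.2 - 1)/(7 - 1) × (3.2 - 3)/(7 - 3) × (3.2 - 5)/(7 - 5) × (3.2 - 9)/(7 - 9) = -0.047850
L_4(3.2) = (3.2 - 1)/(9 - 1) × (3.2 - 3)/(9 - 3) × (3.2 - 5)/(9 - 5) × (3.2 - 7)/(9 - 7) = 0.007838

P(3.2) = 9×L_0(3.2) + 10×L_1(3.2) + 7×L_2(3.2) + (-9)×L_3(3.2) + 7×L_4(3.2)
P(3.2) = 10.451725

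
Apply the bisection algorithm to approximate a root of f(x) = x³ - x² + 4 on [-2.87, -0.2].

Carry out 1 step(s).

f(x) = x³ - x² + 4
Initial interval: [-2.87, -0.2]

Iteration 1:
  c_1 = (-2.870000 + (-0.200000))/2 = -1.535000
  f(c_1) = f(-1.535000) = -1.973030
  f(a) × f(c) ≥ 0, new interval: [-1.535000, -0.200000]

After 1 iteration(s), the approximation is c_1 = -1.535000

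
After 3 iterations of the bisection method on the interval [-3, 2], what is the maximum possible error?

Bisection error bound: |error| ≤ (b-a)/2^n
|error| ≤ (2 - (-3))/2^3 = 5/2^3
|error| ≤ 0.6250000000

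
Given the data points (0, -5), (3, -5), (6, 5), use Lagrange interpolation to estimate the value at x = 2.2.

Lagrange interpolation formula:
P(x) = Σ yᵢ × Lᵢ(x)
where Lᵢ(x) = Π_{j≠i} (x - xⱼ)/(xᵢ - xⱼ)

L_0(2.2) = (2.2 - 3)/(0 - 3) × (2.2 - 6)/(0 - 6) = 0.168889
L_1(2.2) = (2.2 - 0)/(3 - 0) × (2.2 - 6)/(3 - 6) = 0.928889
L_2(2.2) = (2.2 - 0)/(6 - 0) × (2.2 - 3)/(6 - 3) = -0.097778

P(2.2) = (-5)×L_0(2.2) + (-5)×L_1(2.2) + 5×L_2(2.2)
P(2.2) = -5.977778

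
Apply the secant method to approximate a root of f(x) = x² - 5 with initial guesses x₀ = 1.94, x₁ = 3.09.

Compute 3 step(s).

f(x) = x² - 5
x₀ = 1.94, x₁ = 3.09

Secant formula: x_{n+1} = x_n - f(x_n)(x_n - x_{n-1})/(f(x_n) - f(x_{n-1}))

Iteration 1:
  f(1.940000) = -1.236400
  f(3.090000) = 4.548100
  x_2 = 3.090000 - 4.548100×(3.090000 - 1.940000)/(4.548100 - (-1.236400))
       = 2.185805
Iteration 2:
  f(3.090000) = 4.548100
  f(2.185805) = -0.222256
  x_3 = 2.185805 - (-0.222256)×(2.185805 - 3.090000)/(-0.222256 - 4.548100)
       = 2.227933
Iteration 3:
  f(2.185805) = -0.222256
  f(2.227933) = -0.036317
  x_4 = 2.227933 - (-0.036317)×(2.227933 - 2.185805)/(-0.036317 - (-0.222256))
       = 2.236161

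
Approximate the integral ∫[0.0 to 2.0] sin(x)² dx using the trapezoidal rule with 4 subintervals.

f(x) = sin(x)²
a = 0.0, b = 2.0, n = 4
h = (b - a)/n = 0.500000

Trapezoidal rule: (h/2)[f(x₀) + 2f(x₁) + 2f(x₂) + ... + f(xₙ)]

x_0 = 0.0000, f(x_0) = 0.000000, coefficient = 1
x_1 = 0.5000, f(x_1) = 0.229849, coefficient = 2
x_2 = 1.0000, f(x_2) = 0.708073, coefficient = 2
x_3 = 1.5000, f(x_3) = 0.994996, coefficient = 2
x_4 = 2.0000, f(x_4) = 0.826822, coefficient = 1

I ≈ (0.500000/2) × 4.692659 = 1.173165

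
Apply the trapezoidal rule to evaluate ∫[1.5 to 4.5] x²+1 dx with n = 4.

f(x) = x²+1
a = 1.5, b = 4.5, n = 4
h = (b - a)/n = 0.750000

Trapezoidal rule: (h/2)[f(x₀) + 2f(x₁) + 2f(x₂) + ... + f(xₙ)]

x_0 = 1.5000, f(x_0) = 3.250000, coefficient = 1
x_1 = 2.2500, f(x_1) = 6.062500, coefficient = 2
x_2 = 3.0000, f(x_2) = 10.000000, coefficient = 2
x_3 = 3.7500, f(x_3) = 15.062500, coefficient = 2
x_4 = 4.5000, f(x_4) = 21.250000, coefficient = 1

I ≈ (0.750000/2) × 86.750000 = 32.531250
Exact value: 32.250000
Error: 0.281250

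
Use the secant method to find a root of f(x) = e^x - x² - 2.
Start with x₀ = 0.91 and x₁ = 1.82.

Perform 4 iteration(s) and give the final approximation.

f(x) = e^x - x² - 2
x₀ = 0.91, x₁ = 1.82

Secant formula: x_{n+1} = x_n - f(x_n)(x_n - x_{n-1})/(f(x_n) - f(x_{n-1}))

Iteration 1:
  f(0.910000) = -0.343777
  f(1.820000) = 0.859458
  x_2 = 1.820000 - 0.859458×(1.820000 - 0.910000)/(0.859458 - (-0.343777))
       = 1.169997
Iteration 2:
  f(1.820000) = 0.859458
  f(1.169997) = -0.146910
  x_3 = 1.169997 - (-0.146910)×(1.169997 - 1.820000)/(-0.146910 - 0.859458)
       = 1.264885
Iteration 3:
  f(1.169997) = -0.146910
  f(1.264885) = -0.057249
  x_4 = 1.264885 - (-0.057249)×(1.264885 - 1.169997)/(-0.057249 - (-0.146910))
       = 1.325471
Iteration 4:
  f(1.264885) = -0.057249
  f(1.325471) = 0.007085
  x_5 = 1.325471 - 0.007085×(1.325471 - 1.264885)/(0.007085 - (-0.057249))
       = 1.318799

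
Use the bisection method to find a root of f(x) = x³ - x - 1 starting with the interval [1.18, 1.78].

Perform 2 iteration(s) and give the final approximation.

f(x) = x³ - x - 1
Initial interval: [1.18, 1.78]

Iteration 1:
  c_1 = (1.180000 + 1.780000)/2 = 1.480000
  f(c_1) = f(1.480000) = 0.761792
  f(a) × f(c) < 0, new interval: [1.180000, 1.480000]
Iteration 2:
  c_2 = (1.180000 + 1.480000)/2 = 1.330000
  f(c_2) = f(1.330000) = 0.022637
  f(a) × f(c) < 0, new interval: [1.180000, 1.330000]

After 2 iteration(s), the approximation is c_2 = 1.330000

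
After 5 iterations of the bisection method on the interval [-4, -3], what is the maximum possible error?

Bisection error bound: |error| ≤ (b-a)/2^n
|error| ≤ (-3 - (-4))/2^5 = 1/2^5
|error| ≤ 0.0312500000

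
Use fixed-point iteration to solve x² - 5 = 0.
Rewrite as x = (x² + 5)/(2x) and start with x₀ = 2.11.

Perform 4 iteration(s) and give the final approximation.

Equation: x² - 5 = 0
Fixed-point form: x = (x² + 5)/(2x)
x₀ = 2.11

x_1 = g(2.110000) = 2.239834
x_2 = g(2.239834) = 2.236071
x_3 = g(2.236071) = 2.236068
x_4 = g(2.236068) = 2.236068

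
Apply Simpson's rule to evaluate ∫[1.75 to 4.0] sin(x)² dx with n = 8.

f(x) = sin(x)²
a = 1.75, b = 4.0, n = 8
h = (b - a)/n = 0.281250

Simpson's rule: (h/3)[f(x₀) + 4f(x₁) + 2f(x₂) + ... + f(xₙ)]

x_0 = 1.7500, f(x_0) = 0.968228, coefficient = 1
x_1 = 2.0312, f(x_1) = 0.802549, coefficient = 4
x_2 = 2.3125, f(x_2) = 0.543639, coefficient = 2
x_3 = 2.5938, f(x_3) = 0.271281, coefficient = 4
x_4 = 2.8750, f(x_4) = 0.069404, coefficient = 2
x_5 = 3.1562, f(x_5) = 0.000215, coefficient = 4
x_6 = 3.4375, f(x_6) = 0.085035, coefficient = 2
x_7 = 3.7188, f(x_7) = 0.297727, coefficient = 4
x_8 = 4.0000, f(x_8) = 0.572750, coefficient = 1

I ≈ (0.281250/3) × 8.424224 = 0.789771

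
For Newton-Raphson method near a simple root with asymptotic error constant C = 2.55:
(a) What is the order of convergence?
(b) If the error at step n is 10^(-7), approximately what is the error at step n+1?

(a) Newton-Raphson has quadratic (order 2) convergence near simple roots.
    This means |e_{n+1}| ≈ C|e_n|².

(b) With |e_n| = 10^(-7) and C = 2.55:
    |e_{n+1}| ≈ 2.55 × (10^(-7))² = 2.55 × 10^(-14)

(a) 2 (quadratic); (b) |e_{n+1}| ≈ 2.550e-14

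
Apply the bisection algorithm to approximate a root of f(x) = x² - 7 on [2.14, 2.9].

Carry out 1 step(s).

f(x) = x² - 7
Initial interval: [2.14, 2.9]

Iteration 1:
  c_1 = (2.140000 + 2.900000)/2 = 2.520000
  f(c_1) = f(2.520000) = -0.649600
  f(a) × f(c) ≥ 0, new interval: [2.520000, 2.900000]

After 1 iteration(s), the approximation is c_1 = 2.520000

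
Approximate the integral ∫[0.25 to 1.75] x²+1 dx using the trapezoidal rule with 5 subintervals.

f(x) = x²+1
a = 0.25, b = 1.75, n = 5
h = (b - a)/n = 0.300000

Trapezoidal rule: (h/2)[f(x₀) + 2f(x₁) + 2f(x₂) + ... + f(xₙ)]

x_0 = 0.2500, f(x_0) = 1.062500, coefficient = 1
x_1 = 0.5500, f(x_1) = 1.302500, coefficient = 2
x_2 = 0.8500, f(x_2) = 1.722500, coefficient = 2
x_3 = 1.1500, f(x_3) = 2.322500, coefficient = 2
x_4 = 1.4500, f(x_4) = 3.102500, coefficient = 2
x_5 = 1.7500, f(x_5) = 4.062500, coefficient = 1

I ≈ (0.300000/2) × 22.025000 = 3.303750
Exact value: 3.281250
Error: 0.022500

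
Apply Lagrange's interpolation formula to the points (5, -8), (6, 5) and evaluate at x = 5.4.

Lagrange interpolation formula:
P(x) = Σ yᵢ × Lᵢ(x)
where Lᵢ(x) = Π_{j≠i} (x - xⱼ)/(xᵢ - xⱼ)

L_0(5.4) = (5.4 - 6)/(5 - 6) = 0.600000
L_1(5.4) = (5.4 - 5)/(6 - 5) = 0.400000

P(5.4) = (-8)×L_0(5.4) + 5×L_1(5.4)
P(5.4) = -2.800000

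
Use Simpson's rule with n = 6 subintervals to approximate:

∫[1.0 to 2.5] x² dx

f(x) = x²
a = 1.0, b = 2.5, n = 6
h = (b - a)/n = 0.250000

Simpson's rule: (h/3)[f(x₀) + 4f(x₁) + 2f(x₂) + ... + f(xₙ)]

x_0 = 1.0000, f(x_0) = 1.000000, coefficient = 1
x_1 = 1.2500, f(x_1) = 1.562500, coefficient = 4
x_2 = 1.5000, f(x_2) = 2.250000, coefficient = 2
x_3 = 1.7500, f(x_3) = 3.062500, coefficient = 4
x_4 = 2.0000, f(x_4) = 4.000000, coefficient = 2
x_5 = 2.2500, f(x_5) = 5.062500, coefficient = 4
x_6 = 2.5000, f(x_6) = 6.250000, coefficient = 1

I ≈ (0.250000/3) × 58.500000 = 4.875000
Exact value: 4.875000
Error: 0.000000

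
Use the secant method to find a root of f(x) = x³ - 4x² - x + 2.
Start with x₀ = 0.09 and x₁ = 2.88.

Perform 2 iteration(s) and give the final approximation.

f(x) = x³ - 4x² - x + 2
x₀ = 0.09, x₁ = 2.88

Secant formula: x_{n+1} = x_n - f(x_n)(x_n - x_{n-1})/(f(x_n) - f(x_{n-1}))

Iteration 1:
  f(0.090000) = 1.878329
  f(2.880000) = -10.169728
  x_2 = 2.880000 - (-10.169728)×(2.880000 - 0.090000)/(-10.169728 - 1.878329)
       = 0.524970
Iteration 2:
  f(2.880000) = -10.169728
  f(0.524970) = 0.517336
  x_3 = 0.524970 - 0.517336×(0.524970 - 2.880000)/(0.517336 - (-10.169728))
       = 0.638971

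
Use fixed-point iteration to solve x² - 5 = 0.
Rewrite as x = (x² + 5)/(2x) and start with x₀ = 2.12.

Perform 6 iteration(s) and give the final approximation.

Equation: x² - 5 = 0
Fixed-point form: x = (x² + 5)/(2x)
x₀ = 2.12

x_1 = g(2.120000) = 2.239245
x_2 = g(2.239245) = 2.236070
x_3 = g(2.236070) = 2.236068
x_4 = g(2.236068) = 2.236068
x_5 = g(2.236068) = 2.236068
x_6 = g(2.236068) = 2.236068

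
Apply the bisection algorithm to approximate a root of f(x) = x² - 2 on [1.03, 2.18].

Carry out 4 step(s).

f(x) = x² - 2
Initial interval: [1.03, 2.18]

Iteration 1:
  c_1 = (1.030000 + 2.180000)/2 = 1.605000
  f(c_1) = f(1.605000) = 0.576025
  f(a) × f(c) < 0, new interval: [1.030000, 1.605000]
Iteration 2:
  c_2 = (1.030000 + 1.605000)/2 = 1.317500
  f(c_2) = f(1.317500) = -0.264194
  f(a) × f(c) ≥ 0, new interval: [1.317500, 1.605000]
Iteration 3:
  c_3 = (1.317500 + 1.605000)/2 = 1.461250
  f(c_3) = f(1.461250) = 0.135252
  f(a) × f(c) < 0, new interval: [1.317500, 1.461250]
Iteration 4:
  c_4 = (1.317500 + 1.461250)/2 = 1.389375
  f(c_4) = f(1.389375) = -0.069637
  f(a) × f(c) ≥ 0, new interval: [1.389375, 1.461250]

After 4 iteration(s), the approximation is c_4 = 1.389375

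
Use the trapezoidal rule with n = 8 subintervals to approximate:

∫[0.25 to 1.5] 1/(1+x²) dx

f(x) = 1/(1+x²)
a = 0.25, b = 1.5, n = 8
h = (b - a)/n = 0.156250

Trapezoidal rule: (h/2)[f(x₀) + 2f(x₁) + 2f(x₂) + ... + f(xₙ)]

x_0 = 0.2500, f(x_0) = 0.941176, coefficient = 1
x_1 = 0.4062, f(x_1) = 0.858340, coefficient = 2
x_2 = 0.5625, f(x_2) = 0.759644, coefficient = 2
x_3 = 0.7188, f(x_3) = 0.659369, coefficient = 2
x_4 = 0.8750, f(x_4) = 0.566372, coefficient = 2
x_5 = 1.0312, f(x_5) = 0.484619, coefficient = 2
x_6 = 1.1875, f(x_6) = 0.414911, coefficient = 2
x_7 = 1.3438, f(x_7) = 0.356422, coefficient = 2
x_8 = 1.5000, f(x_8) = 0.307692, coefficient = 1

I ≈ (0.156250/2) × 9.448222 = 0.738142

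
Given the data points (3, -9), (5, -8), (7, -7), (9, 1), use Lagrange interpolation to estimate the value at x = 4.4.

Lagrange interpolation formula:
P(x) = Σ yᵢ × Lᵢ(x)
where Lᵢ(x) = Π_{j≠i} (x - xⱼ)/(xᵢ - xⱼ)

L_0(4.4) = (4.4 - 5)/(3 - 5) × (4.4 - 7)/(3 - 7) × (4.4 - 9)/(3 - 9) = 0.149500
L_1(4.4) = (4.4 - 3)/(5 - 3) × (4.4 - 7)/(5 - 7) × (4.4 - 9)/(5 - 9) = 1.046500
L_2(4.4) = (4.4 - 3)/(7 - 3) × (4.4 - 5)/(7 - 5) × (4.4 - 9)/(7 - 9) = -0.241500
L_3(4.4) = (4.4 - 3)/(9 - 3) × (4.4 - 5)/(9 - 5) × (4.4 - 7)/(9 - 7) = 0.045500

P(4.4) = (-9)×L_0(4.4) + (-8)×L_1(4.4) + (-7)×L_2(4.4) + 1×L_3(4.4)
P(4.4) = -7.981500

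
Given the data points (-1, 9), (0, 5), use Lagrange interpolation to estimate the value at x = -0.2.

Lagrange interpolation formula:
P(x) = Σ yᵢ × Lᵢ(x)
where Lᵢ(x) = Π_{j≠i} (x - xⱼ)/(xᵢ - xⱼ)

L_0(-0.2) = (-0.2 - 0)/(-1 - 0) = 0.200000
L_1(-0.2) = (-0.2 - (-1))/(0 - (-1)) = 0.800000

P(-0.2) = 9×L_0(-0.2) + 5×L_1(-0.2)
P(-0.2) = 5.800000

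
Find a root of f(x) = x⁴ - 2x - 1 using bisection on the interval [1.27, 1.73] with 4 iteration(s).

f(x) = x⁴ - 2x - 1
Initial interval: [1.27, 1.73]

Iteration 1:
  c_1 = (1.270000 + 1.730000)/2 = 1.500000
  f(c_1) = f(1.500000) = 1.062500
  f(a) × f(c) < 0, new interval: [1.270000, 1.500000]
Iteration 2:
  c_2 = (1.270000 + 1.500000)/2 = 1.385000
  f(c_2) = f(1.385000) = -0.090413
  f(a) × f(c) ≥ 0, new interval: [1.385000, 1.500000]
Iteration 3:
  c_3 = (1.385000 + 1.500000)/2 = 1.442500
  f(c_3) = f(1.442500) = 0.444755
  f(a) × f(c) < 0, new interval: [1.385000, 1.442500]
Iteration 4:
  c_4 = (1.385000 + 1.442500)/2 = 1.413750
  f(c_4) = f(1.413750) = 0.167258
  f(a) × f(c) < 0, new interval: [1.385000, 1.413750]

After 4 iteration(s), the approximation is c_4 = 1.413750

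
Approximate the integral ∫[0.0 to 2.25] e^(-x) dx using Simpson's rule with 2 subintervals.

f(x) = e^(-x)
a = 0.0, b = 2.25, n = 2
h = (b - a)/n = 1.125000

Simpson's rule: (h/3)[f(x₀) + 4f(x₁) + 2f(x₂) + ... + f(xₙ)]

x_0 = 0.0000, f(x_0) = 1.000000, coefficient = 1
x_1 = 1.1250, f(x_1) = 0.324652, coefficient = 4
x_2 = 2.2500, f(x_2) = 0.105399, coefficient = 1

I ≈ (1.125000/3) × 2.404009 = 0.901503
Exact value: 0.894601
Error: 0.006903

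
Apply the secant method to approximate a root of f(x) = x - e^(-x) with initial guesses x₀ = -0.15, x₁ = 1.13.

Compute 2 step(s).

f(x) = x - e^(-x)
x₀ = -0.15, x₁ = 1.13

Secant formula: x_{n+1} = x_n - f(x_n)(x_n - x_{n-1})/(f(x_n) - f(x_{n-1}))

Iteration 1:
  f(-0.150000) = -1.311834
  f(1.130000) = 0.806967
  x_2 = 1.130000 - 0.806967×(1.130000 - (-0.150000))/(0.806967 - (-1.311834))
       = 0.642499
Iteration 2:
  f(1.130000) = 0.806967
  f(0.642499) = 0.116523
  x_3 = 0.642499 - 0.116523×(0.642499 - 1.130000)/(0.116523 - 0.806967)
       = 0.560226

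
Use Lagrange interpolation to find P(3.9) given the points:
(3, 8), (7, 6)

Lagrange interpolation formula:
P(x) = Σ yᵢ × Lᵢ(x)
where Lᵢ(x) = Π_{j≠i} (x - xⱼ)/(xᵢ - xⱼ)

L_0(3.9) = (3.9 - 7)/(3 - 7) = 0.775000
L_1(3.9) = (3.9 - 3)/(7 - 3) = 0.225000

P(3.9) = 8×L_0(3.9) + 6×L_1(3.9)
P(3.9) = 7.550000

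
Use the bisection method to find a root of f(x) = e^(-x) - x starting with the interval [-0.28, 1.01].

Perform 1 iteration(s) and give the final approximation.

f(x) = e^(-x) - x
Initial interval: [-0.28, 1.01]

Iteration 1:
  c_1 = (-0.280000 + 1.010000)/2 = 0.365000
  f(c_1) = f(0.365000) = 0.329197
  f(a) × f(c) ≥ 0, new interval: [0.365000, 1.010000]

After 1 iteration(s), the approximation is c_1 = 0.365000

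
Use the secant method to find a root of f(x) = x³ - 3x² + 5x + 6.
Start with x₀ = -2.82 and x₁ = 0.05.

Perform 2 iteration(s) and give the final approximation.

f(x) = x³ - 3x² + 5x + 6
x₀ = -2.82, x₁ = 0.05

Secant formula: x_{n+1} = x_n - f(x_n)(x_n - x_{n-1})/(f(x_n) - f(x_{n-1}))

Iteration 1:
  f(-2.820000) = -54.382968
  f(0.050000) = 6.242625
  x_2 = 0.050000 - 6.242625×(0.050000 - (-2.820000))/(6.242625 - (-54.382968))
       = -0.245524
Iteration 2:
  f(0.050000) = 6.242625
  f(-0.245524) = 4.576731
  x_3 = -0.245524 - 4.576731×(-0.245524 - 0.050000)/(4.576731 - 6.242625)
       = -1.057422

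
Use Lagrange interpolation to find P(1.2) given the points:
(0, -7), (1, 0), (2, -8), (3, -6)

Lagrange interpolation formula:
P(x) = Σ yᵢ × Lᵢ(x)
where Lᵢ(x) = Π_{j≠i} (x - xⱼ)/(xᵢ - xⱼ)

L_0(1.2) = (1.2 - 1)/(0 - 1) × (1.2 - 2)/(0 - 2) × (1.2 - 3)/(0 - 3) = -0.048000
L_1(1.2) = (1.2 - 0)/(1 - 0) × (1.2 - 2)/(1 - 2) × (1.2 - 3)/(1 - 3) = 0.864000
L_2(1.2) = (1.2 - 0)/(2 - 0) × (1.2 - 1)/(2 - 1) × (1.2 - 3)/(2 - 3) = 0.216000
L_3(1.2) = (1.2 - 0)/(3 - 0) × (1.2 - 1)/(3 - 1) × (1.2 - 2)/(3 - 2) = -0.032000

P(1.2) = (-7)×L_0(1.2) + 0×L_1(1.2) + (-8)×L_2(1.2) + (-6)×L_3(1.2)
P(1.2) = -1.200000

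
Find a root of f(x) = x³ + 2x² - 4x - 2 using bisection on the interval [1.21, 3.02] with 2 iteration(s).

f(x) = x³ + 2x² - 4x - 2
Initial interval: [1.21, 3.02]

Iteration 1:
  c_1 = (1.210000 + 3.020000)/2 = 2.115000
  f(c_1) = f(2.115000) = 7.947321
  f(a) × f(c) < 0, new interval: [1.210000, 2.115000]
Iteration 2:
  c_2 = (1.210000 + 2.115000)/2 = 1.662500
  f(c_2) = f(1.662500) = 1.472807
  f(a) × f(c) < 0, new interval: [1.210000, 1.662500]

After 2 iteration(s), the approximation is c_2 = 1.662500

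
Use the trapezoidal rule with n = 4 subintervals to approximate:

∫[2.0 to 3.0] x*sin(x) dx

f(x) = x*sin(x)
a = 2.0, b = 3.0, n = 4
h = (b - a)/n = 0.250000

Trapezoidal rule: (h/2)[f(x₀) + 2f(x₁) + 2f(x₂) + ... + f(xₙ)]

x_0 = 2.0000, f(x_0) = 1.818595, coefficient = 1
x_1 = 2.2500, f(x_1) = 1.750665, coefficient = 2
x_2 = 2.5000, f(x_2) = 1.496180, coefficient = 2
x_3 = 2.7500, f(x_3) = 1.049568, coefficient = 2
x_4 = 3.0000, f(x_4) = 0.423360, coefficient = 1

I ≈ (0.250000/2) × 10.834780 = 1.354348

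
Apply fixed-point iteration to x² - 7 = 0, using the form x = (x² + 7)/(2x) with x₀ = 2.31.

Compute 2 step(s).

Equation: x² - 7 = 0
Fixed-point form: x = (x² + 7)/(2x)
x₀ = 2.31

x_1 = g(2.310000) = 2.670152
x_2 = g(2.670152) = 2.645863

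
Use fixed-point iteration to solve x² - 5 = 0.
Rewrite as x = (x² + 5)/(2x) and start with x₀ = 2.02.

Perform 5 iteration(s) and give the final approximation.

Equation: x² - 5 = 0
Fixed-point form: x = (x² + 5)/(2x)
x₀ = 2.02

x_1 = g(2.020000) = 2.247624
x_2 = g(2.247624) = 2.236098
x_3 = g(2.236098) = 2.236068
x_4 = g(2.236068) = 2.236068
x_5 = g(2.236068) = 2.236068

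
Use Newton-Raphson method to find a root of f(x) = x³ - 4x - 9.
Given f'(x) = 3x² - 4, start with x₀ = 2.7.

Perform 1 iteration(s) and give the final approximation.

f(x) = x³ - 4x - 9
f'(x) = 3x² - 4
x₀ = 2.7

Newton-Raphson formula: x_{n+1} = x_n - f(x_n)/f'(x_n)

Iteration 1:
  f(2.700000) = -0.117000
  f'(2.700000) = 17.870000
  x_1 = 2.700000 - (-0.117000)/17.870000 = 2.706547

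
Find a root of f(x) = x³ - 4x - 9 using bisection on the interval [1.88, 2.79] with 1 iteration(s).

f(x) = x³ - 4x - 9
Initial interval: [1.88, 2.79]

Iteration 1:
  c_1 = (1.880000 + 2.790000)/2 = 2.335000
  f(c_1) = f(2.335000) = -5.609055
  f(a) × f(c) ≥ 0, new interval: [2.335000, 2.790000]

After 1 iteration(s), the approximation is c_1 = 2.335000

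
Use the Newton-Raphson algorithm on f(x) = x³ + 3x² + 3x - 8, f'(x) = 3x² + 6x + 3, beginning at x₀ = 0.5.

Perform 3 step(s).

f(x) = x³ + 3x² + 3x - 8
f'(x) = 3x² + 6x + 3
x₀ = 0.5

Newton-Raphson formula: x_{n+1} = x_n - f(x_n)/f'(x_n)

Iteration 1:
  f(0.500000) = -5.625000
  f'(0.500000) = 6.750000
  x_1 = 0.500000 - (-5.625000)/6.750000 = 1.333333
Iteration 2:
  f(1.333333) = 3.703704
  f'(1.333333) = 16.333333
  x_2 = 1.333333 - 3.703704/16.333333 = 1.106576
Iteration 3:
  f(1.106576) = 0.348273
  f'(1.106576) = 13.312987
  x_3 = 1.106576 - 0.348273/13.312987 = 1.080416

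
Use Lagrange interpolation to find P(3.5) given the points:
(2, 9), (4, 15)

Lagrange interpolation formula:
P(x) = Σ yᵢ × Lᵢ(x)
where Lᵢ(x) = Π_{j≠i} (x - xⱼ)/(xᵢ - xⱼ)

L_0(3.5) = (3.5 - 4)/(2 - 4) = 0.250000
L_1(3.5) = (3.5 - 2)/(4 - 2) = 0.750000

P(3.5) = 9×L_0(3.5) + 15×L_1(3.5)
P(3.5) = 13.500000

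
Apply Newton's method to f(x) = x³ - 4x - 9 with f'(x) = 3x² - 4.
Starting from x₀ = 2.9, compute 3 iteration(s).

f(x) = x³ - 4x - 9
f'(x) = 3x² - 4
x₀ = 2.9

Newton-Raphson formula: x_{n+1} = x_n - f(x_n)/f'(x_n)

Iteration 1:
  f(2.900000) = 3.789000
  f'(2.900000) = 21.230000
  x_1 = 2.900000 - 3.789000/21.230000 = 2.721526
Iteration 2:
  f(2.721526) = 0.271435
  f'(2.721526) = 18.220114
  x_2 = 2.721526 - 0.271435/18.220114 = 2.706629
Iteration 3:
  f(2.706629) = 0.001809
  f'(2.706629) = 17.977515
  x_3 = 2.706629 - 0.001809/17.977515 = 2.706528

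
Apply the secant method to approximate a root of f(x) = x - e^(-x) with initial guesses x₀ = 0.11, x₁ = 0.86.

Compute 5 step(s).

f(x) = x - e^(-x)
x₀ = 0.11, x₁ = 0.86

Secant formula: x_{n+1} = x_n - f(x_n)(x_n - x_{n-1})/(f(x_n) - f(x_{n-1}))

Iteration 1:
  f(0.110000) = -0.785834
  f(0.860000) = 0.436838
  x_2 = 0.860000 - 0.436838×(0.860000 - 0.110000)/(0.436838 - (-0.785834))
       = 0.592039
Iteration 2:
  f(0.860000) = 0.436838
  f(0.592039) = 0.038841
  x_3 = 0.592039 - 0.038841×(0.592039 - 0.860000)/(0.038841 - 0.436838)
       = 0.565888
Iteration 3:
  f(0.592039) = 0.038841
  f(0.565888) = -0.001967
  x_4 = 0.565888 - (-0.001967)×(0.565888 - 0.592039)/(-0.001967 - 0.038841)
       = 0.567149
Iteration 4:
  f(0.565888) = -0.001967
  f(0.567149) = 0.000009
  x_5 = 0.567149 - 0.000009×(0.567149 - 0.565888)/(0.000009 - (-0.001967))
       = 0.567143
Iteration 5:
  f(0.567149) = 0.000009
  f(0.567143) = 0.000000
  x_6 = 0.567143 - 0.000000×(0.567143 - 0.567149)/(0.000000 - 0.000009)
       = 0.567143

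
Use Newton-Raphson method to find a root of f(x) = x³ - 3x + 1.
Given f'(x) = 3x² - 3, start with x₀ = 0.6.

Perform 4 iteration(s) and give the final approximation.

f(x) = x³ - 3x + 1
f'(x) = 3x² - 3
x₀ = 0.6

Newton-Raphson formula: x_{n+1} = x_n - f(x_n)/f'(x_n)

Iteration 1:
  f(0.600000) = -0.584000
  f'(0.600000) = -1.920000
  x_1 = 0.600000 - (-0.584000)/(-1.920000) = 0.295833
Iteration 2:
  f(0.295833) = 0.138391
  f'(0.295833) = -2.737448
  x_2 = 0.295833 - 0.138391/(-2.737448) = 0.346388
Iteration 3:
  f(0.346388) = 0.002397
  f'(0.346388) = -2.640046
  x_3 = 0.346388 - 0.002397/(-2.640046) = 0.347296
Iteration 4:
  f(0.347296) = 0.000001
  f'(0.347296) = -2.638156
  x_4 = 0.347296 - 0.000001/(-2.638156) = 0.347296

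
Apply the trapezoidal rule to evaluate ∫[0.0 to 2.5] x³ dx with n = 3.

f(x) = x³
a = 0.0, b = 2.5, n = 3
h = (b - a)/n = 0.833333

Trapezoidal rule: (h/2)[f(x₀) + 2f(x₁) + 2f(x₂) + ... + f(xₙ)]

x_0 = 0.0000, f(x_0) = 0.000000, coefficient = 1
x_1 = 0.8333, f(x_1) = 0.578704, coefficient = 2
x_2 = 1.6667, f(x_2) = 4.629630, coefficient = 2
x_3 = 2.5000, f(x_3) = 15.625000, coefficient = 1

I ≈ (0.833333/2) × 26.041667 = 10.850694
Exact value: 9.765625
Error: 1.085069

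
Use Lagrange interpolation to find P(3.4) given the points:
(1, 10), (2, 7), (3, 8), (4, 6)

Lagrange interpolation formula:
P(x) = Σ yᵢ × Lᵢ(x)
where Lᵢ(x) = Π_{j≠i} (x - xⱼ)/(xᵢ - xⱼ)

L_0(3.4) = (3.4 - 2)/(1 - 2) × (3.4 - 3)/(1 - 3) × (3.4 - 4)/(1 - 4) = 0.056000
L_1(3.4) = (3.4 - 1)/(2 - 1) × (3.4 - 3)/(2 - 3) × (3.4 - 4)/(2 - 4) = -0.288000
L_2(3.4) = (3.4 - 1)/(3 - 1) × (3.4 - 2)/(3 - 2) × (3.4 - 4)/(3 - 4) = 1.008000
L_3(3.4) = (3.4 - 1)/(4 - 1) × (3.4 - 2)/(4 - 2) × (3.4 - 3)/(4 - 3) = 0.224000

P(3.4) = 10×L_0(3.4) + 7×L_1(3.4) + 8×L_2(3.4) + 6×L_3(3.4)
P(3.4) = 7.952000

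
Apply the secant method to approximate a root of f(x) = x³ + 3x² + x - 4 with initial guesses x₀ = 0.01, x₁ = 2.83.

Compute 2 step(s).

f(x) = x³ + 3x² + x - 4
x₀ = 0.01, x₁ = 2.83

Secant formula: x_{n+1} = x_n - f(x_n)(x_n - x_{n-1})/(f(x_n) - f(x_{n-1}))

Iteration 1:
  f(0.010000) = -3.989699
  f(2.830000) = 45.521887
  x_2 = 2.830000 - 45.521887×(2.830000 - 0.010000)/(45.521887 - (-3.989699))
       = 0.237239
Iteration 2:
  f(2.830000) = 45.521887
  f(0.237239) = -3.580562
  x_3 = 0.237239 - (-3.580562)×(0.237239 - 2.830000)/(-3.580562 - 45.521887)
       = 0.426304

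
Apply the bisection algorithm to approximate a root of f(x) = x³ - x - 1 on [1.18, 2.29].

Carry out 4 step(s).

f(x) = x³ - x - 1
Initial interval: [1.18, 2.29]

Iteration 1:
  c_1 = (1.180000 + 2.290000)/2 = 1.735000
  f(c_1) = f(1.735000) = 2.487740
  f(a) × f(c) < 0, new interval: [1.180000, 1.735000]
Iteration 2:
  c_2 = (1.180000 + 1.735000)/2 = 1.457500
  f(c_2) = f(1.457500) = 0.638676
  f(a) × f(c) < 0, new interval: [1.180000, 1.457500]
Iteration 3:
  c_3 = (1.180000 + 1.457500)/2 = 1.318750
  f(c_3) = f(1.318750) = -0.025310
  f(a) × f(c) ≥ 0, new interval: [1.318750, 1.457500]
Iteration 4:
  c_4 = (1.318750 + 1.457500)/2 = 1.388125
  f(c_4) = f(1.388125) = 0.286641
  f(a) × f(c) < 0, new interval: [1.318750, 1.388125]

After 4 iteration(s), the approximation is c_4 = 1.388125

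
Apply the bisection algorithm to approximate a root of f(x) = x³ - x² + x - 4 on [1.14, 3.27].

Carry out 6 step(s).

f(x) = x³ - x² + x - 4
Initial interval: [1.14, 3.27]

Iteration 1:
  c_1 = (1.140000 + 3.270000)/2 = 2.205000
  f(c_1) = f(2.205000) = 4.063740
  f(a) × f(c) < 0, new interval: [1.140000, 2.205000]
Iteration 2:
  c_2 = (1.140000 + 2.205000)/2 = 1.672500
  f(c_2) = f(1.672500) = -0.446345
  f(a) × f(c) ≥ 0, new interval: [1.672500, 2.205000]
Iteration 3:
  c_3 = (1.672500 + 2.205000)/2 = 1.938750
  f(c_3) = f(1.938750) = 1.467278
  f(a) × f(c) < 0, new interval: [1.672500, 1.938750]
Iteration 4:
  c_4 = (1.672500 + 1.938750)/2 = 1.805625
  f(c_4) = f(1.805625) = 0.432189
  f(a) × f(c) < 0, new interval: [1.672500, 1.805625]
Iteration 5:
  c_5 = (1.672500 + 1.805625)/2 = 1.739062
  f(c_5) = f(1.739062) = -0.025762
  f(a) × f(c) ≥ 0, new interval: [1.739062, 1.805625]
Iteration 6:
  c_6 = (1.739062 + 1.805625)/2 = 1.772344
  f(c_6) = f(1.772344) = 0.198432
  f(a) × f(c) < 0, new interval: [1.739062, 1.772344]

After 6 iteration(s), the approximation is c_6 = 1.772344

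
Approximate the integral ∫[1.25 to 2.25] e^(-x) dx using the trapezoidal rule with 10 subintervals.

f(x) = e^(-x)
a = 1.25, b = 2.25, n = 10
h = (b - a)/n = 0.100000

Trapezoidal rule: (h/2)[f(x₀) + 2f(x₁) + 2f(x₂) + ... + f(xₙ)]

x_0 = 1.2500, f(x_0) = 0.286505, coefficient = 1
x_1 = 1.3500, f(x_1) = 0.259240, coefficient = 2
x_2 = 1.4500, f(x_2) = 0.234570, coefficient = 2
x_3 = 1.5500, f(x_3) = 0.212248, coefficient = 2
x_4 = 1.6500, f(x_4) = 0.192050, coefficient = 2
x_5 = 1.7500, f(x_5) = 0.173774, coefficient = 2
x_6 = 1.8500, f(x_6) = 0.157237, coefficient = 2
x_7 = 1.9500, f(x_7) = 0.142274, coefficient = 2
x_8 = 2.0500, f(x_8) = 0.128735, coefficient = 2
x_9 = 2.1500, f(x_9) = 0.116484, coefficient = 2
x_10 = 2.2500, f(x_10) = 0.105399, coefficient = 1

I ≈ (0.100000/2) × 3.625129 = 0.181256
Exact value: 0.181106
Error: 0.000151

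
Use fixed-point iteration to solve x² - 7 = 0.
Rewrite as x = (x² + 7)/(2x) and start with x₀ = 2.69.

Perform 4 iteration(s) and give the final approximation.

Equation: x² - 7 = 0
Fixed-point form: x = (x² + 7)/(2x)
x₀ = 2.69

x_1 = g(2.690000) = 2.646115
x_2 = g(2.646115) = 2.645751
x_3 = g(2.645751) = 2.645751
x_4 = g(2.645751) = 2.645751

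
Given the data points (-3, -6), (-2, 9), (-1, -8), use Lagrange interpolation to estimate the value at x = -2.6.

Lagrange interpolation formula:
P(x) = Σ yᵢ × Lᵢ(x)
where Lᵢ(x) = Π_{j≠i} (x - xⱼ)/(xᵢ - xⱼ)

L_0(-2.6) = (-2.6 - (-2))/(-3 - (-2)) × (-2.6 - (-1))/(-3 - (-1)) = 0.480000
L_1(-2.6) = (-2.6 - (-3))/(-2 - (-3)) × (-2.6 - (-1))/(-2 - (-1)) = 0.640000
L_2(-2.6) = (-2.6 - (-3))/(-1 - (-3)) × (-2.6 - (-2))/(-1 - (-2)) = -0.120000

P(-2.6) = (-6)×L_0(-2.6) + 9×L_1(-2.6) + (-8)×L_2(-2.6)
P(-2.6) = 3.840000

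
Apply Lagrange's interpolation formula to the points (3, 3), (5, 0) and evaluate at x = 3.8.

Lagrange interpolation formula:
P(x) = Σ yᵢ × Lᵢ(x)
where Lᵢ(x) = Π_{j≠i} (x - xⱼ)/(xᵢ - xⱼ)

L_0(3.8) = (3.8 - 5)/(3 - 5) = 0.600000
L_1(3.8) = (3.8 - 3)/(5 - 3) = 0.400000

P(3.8) = 3×L_0(3.8) + 0×L_1(3.8)
P(3.8) = 1.800000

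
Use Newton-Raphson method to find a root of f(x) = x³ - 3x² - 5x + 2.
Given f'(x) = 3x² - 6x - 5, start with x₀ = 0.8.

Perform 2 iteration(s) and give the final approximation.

f(x) = x³ - 3x² - 5x + 2
f'(x) = 3x² - 6x - 5
x₀ = 0.8

Newton-Raphson formula: x_{n+1} = x_n - f(x_n)/f'(x_n)

Iteration 1:
  f(0.800000) = -3.408000
  f'(0.800000) = -7.880000
  x_1 = 0.800000 - (-3.408000)/(-7.880000) = 0.367513
Iteration 2:
  f(0.367513) = -0.193122
  f'(0.367513) = -6.799879
  x_2 = 0.367513 - (-0.193122)/(-6.799879) = 0.339112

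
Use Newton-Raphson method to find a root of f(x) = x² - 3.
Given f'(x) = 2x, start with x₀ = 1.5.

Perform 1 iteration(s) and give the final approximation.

f(x) = x² - 3
f'(x) = 2x
x₀ = 1.5

Newton-Raphson formula: x_{n+1} = x_n - f(x_n)/f'(x_n)

Iteration 1:
  f(1.500000) = -0.750000
  f'(1.500000) = 3.000000
  x_1 = 1.500000 - (-0.750000)/3.000000 = 1.750000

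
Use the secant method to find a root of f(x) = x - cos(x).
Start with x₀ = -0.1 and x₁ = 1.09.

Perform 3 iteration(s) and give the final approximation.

f(x) = x - cos(x)
x₀ = -0.1, x₁ = 1.09

Secant formula: x_{n+1} = x_n - f(x_n)(x_n - x_{n-1})/(f(x_n) - f(x_{n-1}))

Iteration 1:
  f(-0.100000) = -1.095004
  f(1.090000) = 0.627515
  x_2 = 1.090000 - 0.627515×(1.090000 - (-0.100000))/(0.627515 - (-1.095004))
       = 0.656482
Iteration 2:
  f(1.090000) = 0.627515
  f(0.656482) = -0.135662
  x_3 = 0.656482 - (-0.135662)×(0.656482 - 1.090000)/(-0.135662 - 0.627515)
       = 0.733544
Iteration 3:
  f(0.656482) = -0.135662
  f(0.733544) = -0.009262
  x_4 = 0.733544 - (-0.009262)×(0.733544 - 0.656482)/(-0.009262 - (-0.135662))
       = 0.739191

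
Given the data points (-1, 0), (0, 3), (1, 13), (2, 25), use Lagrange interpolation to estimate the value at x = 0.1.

Lagrange interpolation formula:
P(x) = Σ yᵢ × Lᵢ(x)
where Lᵢ(x) = Π_{j≠i} (x - xⱼ)/(xᵢ - xⱼ)

L_0(0.1) = (0.1 - 0)/(-1 - 0) × (0.1 - 1)/(-1 - 1) × (0.1 - 2)/(-1 - 2) = -0.028500
L_1(0.1) = (0.1 - (-1))/(0 - (-1)) × (0.1 - 1)/(0 - 1) × (0.1 - 2)/(0 - 2) = 0.940500
L_2(0.1) = (0.1 - (-1))/(1 - (-1)) × (0.1 - 0)/(1 - 0) × (0.1 - 2)/(1 - 2) = 0.104500
L_3(0.1) = (0.1 - (-1))/(2 - (-1)) × (0.1 - 0)/(2 - 0) × (0.1 - 1)/(2 - 1) = -0.016500

P(0.1) = 0×L_0(0.1) + 3×L_1(0.1) + 13×L_2(0.1) + 25×L_3(0.1)
P(0.1) = 3.767500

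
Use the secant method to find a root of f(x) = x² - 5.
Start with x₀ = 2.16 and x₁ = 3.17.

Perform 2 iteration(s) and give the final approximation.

f(x) = x² - 5
x₀ = 2.16, x₁ = 3.17

Secant formula: x_{n+1} = x_n - f(x_n)(x_n - x_{n-1})/(f(x_n) - f(x_{n-1}))

Iteration 1:
  f(2.160000) = -0.334400
  f(3.170000) = 5.048900
  x_2 = 3.170000 - 5.048900×(3.170000 - 2.160000)/(5.048900 - (-0.334400))
       = 2.222739
Iteration 2:
  f(3.170000) = 5.048900
  f(2.222739) = -0.059430
  x_3 = 2.222739 - (-0.059430)×(2.222739 - 3.170000)/(-0.059430 - 5.048900)
       = 2.233760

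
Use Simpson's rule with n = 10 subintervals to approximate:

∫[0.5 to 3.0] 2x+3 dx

f(x) = 2x+3
a = 0.5, b = 3.0, n = 10
h = (b - a)/n = 0.250000

Simpson's rule: (h/3)[f(x₀) + 4f(x₁) + 2f(x₂) + ... + f(xₙ)]

x_0 = 0.5000, f(x_0) = 4.000000, coefficient = 1
x_1 = 0.7500, f(x_1) = 4.500000, coefficient = 4
x_2 = 1.0000, f(x_2) = 5.000000, coefficient = 2
x_3 = 1.2500, f(x_3) = 5.500000, coefficient = 4
x_4 = 1.5000, f(x_4) = 6.000000, coefficient = 2
x_5 = 1.7500, f(x_5) = 6.500000, coefficient = 4
x_6 = 2.0000, f(x_6) = 7.000000, coefficient = 2
x_7 = 2.2500, f(x_7) = 7.500000, coefficient = 4
x_8 = 2.5000, f(x_8) = 8.000000, coefficient = 2
x_9 = 2.7500, f(x_9) = 8.500000, coefficient = 4
x_10 = 3.0000, f(x_10) = 9.000000, coefficient = 1

I ≈ (0.250000/3) × 195.000000 = 16.250000
Exact value: 16.250000
Error: 0.000000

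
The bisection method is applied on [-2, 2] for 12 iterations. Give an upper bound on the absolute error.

Bisection error bound: |error| ≤ (b-a)/2^n
|error| ≤ (2 - (-2))/2^12 = 4/2^12
|error| ≤ 0.0009765625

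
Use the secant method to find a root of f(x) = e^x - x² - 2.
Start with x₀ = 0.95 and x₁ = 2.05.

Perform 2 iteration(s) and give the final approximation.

f(x) = e^x - x² - 2
x₀ = 0.95, x₁ = 2.05

Secant formula: x_{n+1} = x_n - f(x_n)(x_n - x_{n-1})/(f(x_n) - f(x_{n-1}))

Iteration 1:
  f(0.950000) = -0.316790
  f(2.050000) = 1.565401
  x_2 = 2.050000 - 1.565401×(2.050000 - 0.950000)/(1.565401 - (-0.316790))
       = 1.135140
Iteration 2:
  f(2.050000) = 1.565401
  f(1.135140) = -0.176933
  x_3 = 1.135140 - (-0.176933)×(1.135140 - 2.050000)/(-0.176933 - 1.565401)
       = 1.228044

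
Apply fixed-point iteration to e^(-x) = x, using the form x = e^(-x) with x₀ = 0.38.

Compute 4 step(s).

Equation: e^(-x) = x
Fixed-point form: x = e^(-x)
x₀ = 0.38

x_1 = g(0.380000) = 0.683861
x_2 = g(0.683861) = 0.504665
x_3 = g(0.504665) = 0.603708
x_4 = g(0.603708) = 0.546780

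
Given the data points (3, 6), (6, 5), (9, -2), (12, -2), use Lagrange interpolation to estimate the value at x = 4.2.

Lagrange interpolation formula:
P(x) = Σ yᵢ × Lᵢ(x)
where Lᵢ(x) = Π_{j≠i} (x - xⱼ)/(xᵢ - xⱼ)

L_0(4.2) = (4.2 - 6)/(3 - 6) × (4.2 - 9)/(3 - 9) × (4.2 - 12)/(3 - 12) = 0.416000
L_1(4.2) = (4.2 - 3)/(6 - 3) × (4.2 - 9)/(6 - 9) × (4.2 - 12)/(6 - 12) = 0.832000
L_2(4.2) = (4.2 - 3)/(9 - 3) × (4.2 - 6)/(9 - 6) × (4.2 - 12)/(9 - 12) = -0.312000
L_3(4.2) = (4.2 - 3)/(12 - 3) × (4.2 - 6)/(12 - 6) × (4.2 - 9)/(12 - 9) = 0.064000

P(4.2) = 6×L_0(4.2) + 5×L_1(4.2) + (-2)×L_2(4.2) + (-2)×L_3(4.2)
P(4.2) = 7.152000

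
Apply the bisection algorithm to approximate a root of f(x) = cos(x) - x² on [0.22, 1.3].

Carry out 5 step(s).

f(x) = cos(x) - x²
Initial interval: [0.22, 1.3]

Iteration 1:
  c_1 = (0.220000 + 1.300000)/2 = 0.760000
  f(c_1) = f(0.760000) = 0.147236
  f(a) × f(c) ≥ 0, new interval: [0.760000, 1.300000]
Iteration 2:
  c_2 = (0.760000 + 1.300000)/2 = 1.030000
  f(c_2) = f(1.030000) = -0.546081
  f(a) × f(c) < 0, new interval: [0.760000, 1.030000]
Iteration 3:
  c_3 = (0.760000 + 1.030000)/2 = 0.895000
  f(c_3) = f(0.895000) = -0.175506
  f(a) × f(c) < 0, new interval: [0.760000, 0.895000]
Iteration 4:
  c_4 = (0.760000 + 0.895000)/2 = 0.827500
  f(c_4) = f(0.827500) = -0.008038
  f(a) × f(c) < 0, new interval: [0.760000, 0.827500]
Iteration 5:
  c_5 = (0.760000 + 0.827500)/2 = 0.793750
  f(c_5) = f(0.793750) = 0.071137
  f(a) × f(c) ≥ 0, new interval: [0.793750, 0.827500]

After 5 iteration(s), the approximation is c_5 = 0.793750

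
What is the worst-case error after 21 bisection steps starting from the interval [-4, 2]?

Bisection error bound: |error| ≤ (b-a)/2^n
|error| ≤ (2 - (-4))/2^21 = 6/2^21
|error| ≤ 0.0000028610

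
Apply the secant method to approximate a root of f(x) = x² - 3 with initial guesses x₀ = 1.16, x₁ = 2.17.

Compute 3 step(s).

f(x) = x² - 3
x₀ = 1.16, x₁ = 2.17

Secant formula: x_{n+1} = x_n - f(x_n)(x_n - x_{n-1})/(f(x_n) - f(x_{n-1}))

Iteration 1:
  f(1.160000) = -1.654400
  f(2.170000) = 1.708900
  x_2 = 2.170000 - 1.708900×(2.170000 - 1.160000)/(1.708900 - (-1.654400))
       = 1.656817
Iteration 2:
  f(2.170000) = 1.708900
  f(1.656817) = -0.254958
  x_3 = 1.656817 - (-0.254958)×(1.656817 - 2.170000)/(-0.254958 - 1.708900)
       = 1.723441
Iteration 3:
  f(1.656817) = -0.254958
  f(1.723441) = -0.029752
  x_4 = 1.723441 - (-0.029752)×(1.723441 - 1.656817)/(-0.029752 - (-0.254958))
       = 1.732242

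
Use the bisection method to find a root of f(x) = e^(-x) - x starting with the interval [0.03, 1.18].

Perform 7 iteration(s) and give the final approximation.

f(x) = e^(-x) - x
Initial interval: [0.03, 1.18]

Iteration 1:
  c_1 = (0.030000 + 1.180000)/2 = 0.605000
  f(c_1) = f(0.605000) = -0.058926
  f(a) × f(c) < 0, new interval: [0.030000, 0.605000]
Iteration 2:
  c_2 = (0.030000 + 0.605000)/2 = 0.317500
  f(c_2) = f(0.317500) = 0.410467
  f(a) × f(c) ≥ 0, new interval: [0.317500, 0.605000]
Iteration 3:
  c_3 = (0.317500 + 0.605000)/2 = 0.461250
  f(c_3) = f(0.461250) = 0.169245
  f(a) × f(c) ≥ 0, new interval: [0.461250, 0.605000]
Iteration 4:
  c_4 = (0.461250 + 0.605000)/2 = 0.533125
  f(c_4) = f(0.533125) = 0.053643
  f(a) × f(c) ≥ 0, new interval: [0.533125, 0.605000]
Iteration 5:
  c_5 = (0.533125 + 0.605000)/2 = 0.569063
  f(c_5) = f(0.569063) = -0.003007
  f(a) × f(c) < 0, new interval: [0.533125, 0.569063]
Iteration 6:
  c_6 = (0.533125 + 0.569063)/2 = 0.551094
  f(c_6) = f(0.551094) = 0.025225
  f(a) × f(c) ≥ 0, new interval: [0.551094, 0.569063]
Iteration 7:
  c_7 = (0.551094 + 0.569063)/2 = 0.560078
  f(c_7) = f(0.560078) = 0.011086
  f(a) × f(c) ≥ 0, new interval: [0.560078, 0.569063]

After 7 iteration(s), the approximation is c_7 = 0.560078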